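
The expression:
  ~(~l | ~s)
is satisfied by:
  {s: True, l: True}


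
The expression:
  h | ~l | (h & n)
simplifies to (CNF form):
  h | ~l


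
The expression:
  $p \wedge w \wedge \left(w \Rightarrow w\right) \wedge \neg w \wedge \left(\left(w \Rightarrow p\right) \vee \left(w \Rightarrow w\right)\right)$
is never true.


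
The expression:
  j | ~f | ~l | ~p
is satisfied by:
  {j: True, l: False, p: False, f: False}
  {j: False, l: False, p: False, f: False}
  {f: True, j: True, l: False, p: False}
  {f: True, j: False, l: False, p: False}
  {j: True, p: True, f: False, l: False}
  {p: True, f: False, l: False, j: False}
  {f: True, p: True, j: True, l: False}
  {f: True, p: True, j: False, l: False}
  {j: True, l: True, f: False, p: False}
  {l: True, f: False, p: False, j: False}
  {j: True, f: True, l: True, p: False}
  {f: True, l: True, j: False, p: False}
  {j: True, p: True, l: True, f: False}
  {p: True, l: True, f: False, j: False}
  {f: True, p: True, l: True, j: True}


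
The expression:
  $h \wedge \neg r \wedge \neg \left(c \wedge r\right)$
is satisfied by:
  {h: True, r: False}


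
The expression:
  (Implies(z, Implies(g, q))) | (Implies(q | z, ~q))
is always true.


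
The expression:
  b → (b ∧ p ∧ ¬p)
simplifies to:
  ¬b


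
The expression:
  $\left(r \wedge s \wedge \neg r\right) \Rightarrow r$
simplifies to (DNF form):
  $\text{True}$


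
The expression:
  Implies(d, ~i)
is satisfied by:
  {d: False, i: False}
  {i: True, d: False}
  {d: True, i: False}


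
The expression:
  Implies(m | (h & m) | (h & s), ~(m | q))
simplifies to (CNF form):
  ~m & (~h | ~q | ~s)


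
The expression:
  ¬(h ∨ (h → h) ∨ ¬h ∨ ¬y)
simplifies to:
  False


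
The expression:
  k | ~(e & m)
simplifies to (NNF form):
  k | ~e | ~m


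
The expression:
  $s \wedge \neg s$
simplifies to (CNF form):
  $\text{False}$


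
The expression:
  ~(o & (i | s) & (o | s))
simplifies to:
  ~o | (~i & ~s)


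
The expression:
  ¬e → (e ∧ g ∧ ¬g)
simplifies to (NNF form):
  e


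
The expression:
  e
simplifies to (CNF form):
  e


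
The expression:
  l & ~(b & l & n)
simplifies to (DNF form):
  (l & ~b) | (l & ~n)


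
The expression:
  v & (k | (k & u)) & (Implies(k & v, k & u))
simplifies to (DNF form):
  k & u & v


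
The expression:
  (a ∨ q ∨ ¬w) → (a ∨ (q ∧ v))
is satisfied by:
  {a: True, w: True, v: True, q: False}
  {a: True, w: True, v: False, q: False}
  {a: True, v: True, w: False, q: False}
  {a: True, v: False, w: False, q: False}
  {a: True, q: True, w: True, v: True}
  {a: True, q: True, w: True, v: False}
  {a: True, q: True, w: False, v: True}
  {a: True, q: True, w: False, v: False}
  {w: True, v: True, a: False, q: False}
  {w: True, a: False, v: False, q: False}
  {q: True, w: True, v: True, a: False}
  {q: True, v: True, a: False, w: False}


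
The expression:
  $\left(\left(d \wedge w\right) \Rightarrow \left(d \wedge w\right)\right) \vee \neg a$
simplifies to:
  $\text{True}$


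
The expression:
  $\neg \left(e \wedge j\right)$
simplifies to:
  $\neg e \vee \neg j$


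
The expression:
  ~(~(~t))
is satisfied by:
  {t: False}


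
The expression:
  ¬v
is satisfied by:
  {v: False}


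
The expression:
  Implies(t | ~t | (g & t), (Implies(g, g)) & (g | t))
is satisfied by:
  {t: True, g: True}
  {t: True, g: False}
  {g: True, t: False}


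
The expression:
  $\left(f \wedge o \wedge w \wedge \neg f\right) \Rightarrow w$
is always true.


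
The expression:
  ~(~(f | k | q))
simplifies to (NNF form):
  f | k | q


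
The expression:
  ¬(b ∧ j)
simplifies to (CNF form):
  ¬b ∨ ¬j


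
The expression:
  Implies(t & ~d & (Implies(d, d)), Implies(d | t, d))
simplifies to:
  d | ~t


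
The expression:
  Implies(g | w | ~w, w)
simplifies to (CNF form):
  w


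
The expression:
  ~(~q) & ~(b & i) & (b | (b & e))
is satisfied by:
  {b: True, q: True, i: False}


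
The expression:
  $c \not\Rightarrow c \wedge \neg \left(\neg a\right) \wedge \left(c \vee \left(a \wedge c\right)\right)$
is never true.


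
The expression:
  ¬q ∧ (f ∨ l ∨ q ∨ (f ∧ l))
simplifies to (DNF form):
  (f ∧ ¬q) ∨ (l ∧ ¬q)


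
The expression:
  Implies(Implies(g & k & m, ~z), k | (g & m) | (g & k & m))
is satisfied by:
  {k: True, g: True, m: True}
  {k: True, g: True, m: False}
  {k: True, m: True, g: False}
  {k: True, m: False, g: False}
  {g: True, m: True, k: False}


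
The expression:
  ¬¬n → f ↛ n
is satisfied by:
  {n: False}


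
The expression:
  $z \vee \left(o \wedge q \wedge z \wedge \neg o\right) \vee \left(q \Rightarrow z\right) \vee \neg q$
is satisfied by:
  {z: True, q: False}
  {q: False, z: False}
  {q: True, z: True}


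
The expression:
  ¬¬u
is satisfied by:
  {u: True}


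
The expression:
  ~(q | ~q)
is never true.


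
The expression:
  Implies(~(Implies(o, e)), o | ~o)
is always true.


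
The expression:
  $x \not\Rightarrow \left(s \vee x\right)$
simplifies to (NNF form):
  $\text{False}$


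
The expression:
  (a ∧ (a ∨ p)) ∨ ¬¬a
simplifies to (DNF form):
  a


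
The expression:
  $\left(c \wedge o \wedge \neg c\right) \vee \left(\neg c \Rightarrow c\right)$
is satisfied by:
  {c: True}


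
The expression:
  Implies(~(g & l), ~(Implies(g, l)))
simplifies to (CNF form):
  g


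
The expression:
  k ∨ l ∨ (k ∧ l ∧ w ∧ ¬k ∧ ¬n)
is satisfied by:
  {k: True, l: True}
  {k: True, l: False}
  {l: True, k: False}


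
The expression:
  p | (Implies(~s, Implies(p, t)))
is always true.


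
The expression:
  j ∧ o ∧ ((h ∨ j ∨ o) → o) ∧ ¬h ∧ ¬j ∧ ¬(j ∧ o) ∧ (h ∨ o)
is never true.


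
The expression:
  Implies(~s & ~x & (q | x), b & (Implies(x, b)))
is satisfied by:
  {b: True, s: True, x: True, q: False}
  {b: True, s: True, x: False, q: False}
  {b: True, x: True, s: False, q: False}
  {b: True, x: False, s: False, q: False}
  {s: True, x: True, b: False, q: False}
  {s: True, b: False, x: False, q: False}
  {s: False, x: True, b: False, q: False}
  {s: False, b: False, x: False, q: False}
  {b: True, q: True, s: True, x: True}
  {b: True, q: True, s: True, x: False}
  {b: True, q: True, x: True, s: False}
  {b: True, q: True, x: False, s: False}
  {q: True, s: True, x: True, b: False}
  {q: True, s: True, x: False, b: False}
  {q: True, x: True, s: False, b: False}


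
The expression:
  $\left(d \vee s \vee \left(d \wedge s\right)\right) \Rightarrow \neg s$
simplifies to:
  $\neg s$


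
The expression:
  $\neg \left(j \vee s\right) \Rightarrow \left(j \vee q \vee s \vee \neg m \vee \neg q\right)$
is always true.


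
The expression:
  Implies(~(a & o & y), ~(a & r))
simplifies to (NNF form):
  ~a | ~r | (o & y)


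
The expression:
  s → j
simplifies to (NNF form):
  j ∨ ¬s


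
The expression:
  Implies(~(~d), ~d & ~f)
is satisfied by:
  {d: False}


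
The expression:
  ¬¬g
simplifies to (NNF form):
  g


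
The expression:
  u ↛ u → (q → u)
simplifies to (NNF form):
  True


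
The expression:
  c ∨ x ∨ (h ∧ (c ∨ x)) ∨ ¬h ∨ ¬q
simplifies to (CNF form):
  c ∨ x ∨ ¬h ∨ ¬q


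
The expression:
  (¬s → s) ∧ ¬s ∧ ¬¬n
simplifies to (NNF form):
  False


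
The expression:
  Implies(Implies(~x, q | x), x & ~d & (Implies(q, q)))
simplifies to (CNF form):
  (x | ~q) & (x | ~x) & (~d | ~q) & (~d | ~x)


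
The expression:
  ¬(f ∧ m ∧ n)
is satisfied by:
  {m: False, n: False, f: False}
  {f: True, m: False, n: False}
  {n: True, m: False, f: False}
  {f: True, n: True, m: False}
  {m: True, f: False, n: False}
  {f: True, m: True, n: False}
  {n: True, m: True, f: False}


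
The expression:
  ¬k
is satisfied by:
  {k: False}


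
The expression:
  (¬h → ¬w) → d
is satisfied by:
  {d: True, w: True, h: False}
  {d: True, w: False, h: False}
  {d: True, h: True, w: True}
  {d: True, h: True, w: False}
  {w: True, h: False, d: False}


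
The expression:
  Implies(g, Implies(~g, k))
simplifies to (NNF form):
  True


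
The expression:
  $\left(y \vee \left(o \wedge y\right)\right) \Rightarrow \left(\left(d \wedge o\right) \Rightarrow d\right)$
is always true.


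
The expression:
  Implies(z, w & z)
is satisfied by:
  {w: True, z: False}
  {z: False, w: False}
  {z: True, w: True}


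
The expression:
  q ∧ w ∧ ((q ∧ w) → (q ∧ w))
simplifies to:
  q ∧ w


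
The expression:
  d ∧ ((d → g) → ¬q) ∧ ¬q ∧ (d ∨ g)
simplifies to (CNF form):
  d ∧ ¬q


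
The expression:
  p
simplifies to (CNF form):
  p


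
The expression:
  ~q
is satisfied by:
  {q: False}


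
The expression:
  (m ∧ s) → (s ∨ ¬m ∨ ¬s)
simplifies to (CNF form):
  True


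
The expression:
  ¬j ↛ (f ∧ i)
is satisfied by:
  {i: False, j: False, f: False}
  {f: True, i: False, j: False}
  {i: True, f: False, j: False}


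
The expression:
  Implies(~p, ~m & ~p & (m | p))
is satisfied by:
  {p: True}


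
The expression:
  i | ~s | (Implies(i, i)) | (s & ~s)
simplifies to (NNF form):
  True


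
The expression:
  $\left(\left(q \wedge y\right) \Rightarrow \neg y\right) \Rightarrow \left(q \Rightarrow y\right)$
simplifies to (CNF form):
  $y \vee \neg q$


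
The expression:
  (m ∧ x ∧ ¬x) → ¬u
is always true.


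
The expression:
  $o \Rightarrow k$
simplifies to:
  $k \vee \neg o$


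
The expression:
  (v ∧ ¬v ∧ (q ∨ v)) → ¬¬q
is always true.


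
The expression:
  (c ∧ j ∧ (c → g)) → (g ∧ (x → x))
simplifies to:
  True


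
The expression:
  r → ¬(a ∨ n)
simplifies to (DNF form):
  (¬a ∧ ¬n) ∨ ¬r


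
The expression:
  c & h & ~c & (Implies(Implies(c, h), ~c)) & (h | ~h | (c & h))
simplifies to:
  False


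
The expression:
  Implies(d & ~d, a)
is always true.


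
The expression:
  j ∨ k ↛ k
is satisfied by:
  {j: True}


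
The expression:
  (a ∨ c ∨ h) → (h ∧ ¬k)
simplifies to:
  (h ∨ ¬a) ∧ (h ∨ ¬c) ∧ (¬h ∨ ¬k)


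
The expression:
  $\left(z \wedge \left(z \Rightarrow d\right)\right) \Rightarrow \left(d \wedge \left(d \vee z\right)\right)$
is always true.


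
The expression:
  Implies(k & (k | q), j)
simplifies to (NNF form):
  j | ~k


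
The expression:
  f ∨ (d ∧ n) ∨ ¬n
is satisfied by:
  {d: True, f: True, n: False}
  {d: True, f: False, n: False}
  {f: True, d: False, n: False}
  {d: False, f: False, n: False}
  {n: True, d: True, f: True}
  {n: True, d: True, f: False}
  {n: True, f: True, d: False}


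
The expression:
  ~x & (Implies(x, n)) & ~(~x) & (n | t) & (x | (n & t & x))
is never true.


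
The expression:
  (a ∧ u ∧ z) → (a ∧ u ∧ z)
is always true.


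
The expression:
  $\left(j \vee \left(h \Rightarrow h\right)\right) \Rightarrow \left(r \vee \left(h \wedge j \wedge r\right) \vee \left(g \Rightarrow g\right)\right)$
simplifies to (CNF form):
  $\text{True}$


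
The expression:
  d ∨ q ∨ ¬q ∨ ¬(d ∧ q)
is always true.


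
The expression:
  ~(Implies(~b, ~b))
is never true.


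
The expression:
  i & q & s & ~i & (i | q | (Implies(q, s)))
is never true.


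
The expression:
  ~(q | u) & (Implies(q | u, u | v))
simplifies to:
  ~q & ~u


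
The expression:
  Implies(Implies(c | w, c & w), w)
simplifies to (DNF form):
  c | w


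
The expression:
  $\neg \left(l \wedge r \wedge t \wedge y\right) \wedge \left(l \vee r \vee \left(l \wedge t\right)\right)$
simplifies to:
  $\left(l \wedge \neg r\right) \vee \left(r \wedge \neg l\right) \vee \left(r \wedge \neg t\right) \vee \left(r \wedge \neg y\right)$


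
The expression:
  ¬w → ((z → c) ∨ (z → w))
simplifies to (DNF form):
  c ∨ w ∨ ¬z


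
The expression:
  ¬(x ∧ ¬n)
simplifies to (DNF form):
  n ∨ ¬x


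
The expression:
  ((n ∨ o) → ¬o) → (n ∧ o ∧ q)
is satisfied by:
  {o: True}


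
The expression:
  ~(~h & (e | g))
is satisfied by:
  {h: True, g: False, e: False}
  {h: True, e: True, g: False}
  {h: True, g: True, e: False}
  {h: True, e: True, g: True}
  {e: False, g: False, h: False}


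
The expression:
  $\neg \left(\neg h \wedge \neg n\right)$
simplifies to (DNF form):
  $h \vee n$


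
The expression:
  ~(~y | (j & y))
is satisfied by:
  {y: True, j: False}


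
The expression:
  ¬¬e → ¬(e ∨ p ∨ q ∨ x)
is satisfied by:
  {e: False}


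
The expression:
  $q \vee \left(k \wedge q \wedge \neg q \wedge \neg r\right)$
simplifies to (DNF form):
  $q$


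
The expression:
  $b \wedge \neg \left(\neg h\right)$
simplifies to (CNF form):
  $b \wedge h$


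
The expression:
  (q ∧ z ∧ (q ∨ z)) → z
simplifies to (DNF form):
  True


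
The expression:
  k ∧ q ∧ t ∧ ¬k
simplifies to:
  False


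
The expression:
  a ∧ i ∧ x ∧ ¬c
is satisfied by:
  {a: True, i: True, x: True, c: False}


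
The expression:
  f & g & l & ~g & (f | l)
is never true.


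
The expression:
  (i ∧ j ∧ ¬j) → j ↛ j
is always true.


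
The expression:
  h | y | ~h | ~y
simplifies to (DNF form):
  True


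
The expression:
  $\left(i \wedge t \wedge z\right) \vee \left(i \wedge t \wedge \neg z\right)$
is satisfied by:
  {t: True, i: True}


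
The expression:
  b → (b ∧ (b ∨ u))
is always true.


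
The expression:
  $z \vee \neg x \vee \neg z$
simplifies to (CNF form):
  $\text{True}$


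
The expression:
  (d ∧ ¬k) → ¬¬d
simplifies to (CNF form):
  True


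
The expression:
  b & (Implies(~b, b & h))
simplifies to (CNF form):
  b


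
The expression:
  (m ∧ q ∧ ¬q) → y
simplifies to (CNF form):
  True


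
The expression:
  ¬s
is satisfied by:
  {s: False}


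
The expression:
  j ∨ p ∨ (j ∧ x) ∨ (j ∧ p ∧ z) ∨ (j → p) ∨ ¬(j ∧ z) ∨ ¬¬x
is always true.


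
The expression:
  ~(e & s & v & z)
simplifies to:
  ~e | ~s | ~v | ~z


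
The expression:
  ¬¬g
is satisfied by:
  {g: True}


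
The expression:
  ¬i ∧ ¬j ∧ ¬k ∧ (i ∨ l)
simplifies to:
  l ∧ ¬i ∧ ¬j ∧ ¬k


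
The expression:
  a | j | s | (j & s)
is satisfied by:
  {a: True, s: True, j: True}
  {a: True, s: True, j: False}
  {a: True, j: True, s: False}
  {a: True, j: False, s: False}
  {s: True, j: True, a: False}
  {s: True, j: False, a: False}
  {j: True, s: False, a: False}


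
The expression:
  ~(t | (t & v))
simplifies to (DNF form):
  ~t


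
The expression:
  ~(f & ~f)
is always true.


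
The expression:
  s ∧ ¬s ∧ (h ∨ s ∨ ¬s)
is never true.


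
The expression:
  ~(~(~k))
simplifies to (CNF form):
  ~k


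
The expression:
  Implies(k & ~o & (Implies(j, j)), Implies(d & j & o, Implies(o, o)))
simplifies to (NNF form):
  True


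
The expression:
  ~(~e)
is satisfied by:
  {e: True}


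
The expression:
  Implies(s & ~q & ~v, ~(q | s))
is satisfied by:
  {q: True, v: True, s: False}
  {q: True, s: False, v: False}
  {v: True, s: False, q: False}
  {v: False, s: False, q: False}
  {q: True, v: True, s: True}
  {q: True, s: True, v: False}
  {v: True, s: True, q: False}


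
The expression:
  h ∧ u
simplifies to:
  h ∧ u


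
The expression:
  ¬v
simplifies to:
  ¬v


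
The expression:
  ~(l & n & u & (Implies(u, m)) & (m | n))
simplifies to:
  ~l | ~m | ~n | ~u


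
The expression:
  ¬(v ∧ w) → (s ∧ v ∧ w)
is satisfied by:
  {w: True, v: True}


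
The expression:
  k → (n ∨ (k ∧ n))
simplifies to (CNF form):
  n ∨ ¬k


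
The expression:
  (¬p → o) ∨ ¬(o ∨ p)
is always true.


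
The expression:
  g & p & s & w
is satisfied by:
  {p: True, w: True, s: True, g: True}


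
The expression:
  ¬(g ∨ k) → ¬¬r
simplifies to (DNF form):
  g ∨ k ∨ r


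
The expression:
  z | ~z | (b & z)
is always true.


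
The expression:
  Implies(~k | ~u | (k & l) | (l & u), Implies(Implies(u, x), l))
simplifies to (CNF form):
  (l | u) & (k | l | u) & (k | l | ~x) & (l | u | ~x)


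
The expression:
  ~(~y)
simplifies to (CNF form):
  y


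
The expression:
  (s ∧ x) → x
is always true.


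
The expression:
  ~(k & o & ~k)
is always true.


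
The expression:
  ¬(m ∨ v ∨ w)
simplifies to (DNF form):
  ¬m ∧ ¬v ∧ ¬w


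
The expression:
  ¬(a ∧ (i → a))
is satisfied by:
  {a: False}


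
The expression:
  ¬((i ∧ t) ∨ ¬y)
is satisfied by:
  {y: True, t: False, i: False}
  {i: True, y: True, t: False}
  {t: True, y: True, i: False}


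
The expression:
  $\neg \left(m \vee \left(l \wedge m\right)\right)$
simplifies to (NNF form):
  $\neg m$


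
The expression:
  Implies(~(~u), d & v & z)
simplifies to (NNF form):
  ~u | (d & v & z)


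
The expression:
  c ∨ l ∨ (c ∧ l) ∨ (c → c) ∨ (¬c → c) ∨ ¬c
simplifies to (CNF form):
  True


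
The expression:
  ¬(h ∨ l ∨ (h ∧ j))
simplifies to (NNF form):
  ¬h ∧ ¬l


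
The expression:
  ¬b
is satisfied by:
  {b: False}


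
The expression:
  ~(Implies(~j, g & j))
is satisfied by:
  {j: False}


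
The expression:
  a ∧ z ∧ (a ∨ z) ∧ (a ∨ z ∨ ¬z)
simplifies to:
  a ∧ z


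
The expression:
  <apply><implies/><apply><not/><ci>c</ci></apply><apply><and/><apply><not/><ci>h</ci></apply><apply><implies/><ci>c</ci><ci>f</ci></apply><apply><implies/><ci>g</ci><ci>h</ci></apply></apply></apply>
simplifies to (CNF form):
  <apply><and/><apply><or/><ci>c</ci><apply><not/><ci>g</ci></apply></apply><apply><or/><ci>c</ci><apply><not/><ci>h</ci></apply></apply></apply>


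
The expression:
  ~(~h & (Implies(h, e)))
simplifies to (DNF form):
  h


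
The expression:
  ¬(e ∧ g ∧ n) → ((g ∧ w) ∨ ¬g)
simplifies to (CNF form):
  (e ∨ w ∨ ¬g) ∧ (n ∨ w ∨ ¬g)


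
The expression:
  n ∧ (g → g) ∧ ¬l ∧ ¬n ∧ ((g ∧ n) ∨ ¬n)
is never true.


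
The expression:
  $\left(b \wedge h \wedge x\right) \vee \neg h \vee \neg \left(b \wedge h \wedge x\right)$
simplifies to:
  $\text{True}$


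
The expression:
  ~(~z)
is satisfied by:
  {z: True}


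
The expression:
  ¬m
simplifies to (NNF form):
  ¬m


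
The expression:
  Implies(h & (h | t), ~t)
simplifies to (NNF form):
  ~h | ~t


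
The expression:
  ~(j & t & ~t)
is always true.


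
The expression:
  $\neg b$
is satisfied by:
  {b: False}


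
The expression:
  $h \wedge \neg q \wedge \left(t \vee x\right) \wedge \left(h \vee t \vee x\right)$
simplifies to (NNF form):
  $h \wedge \neg q \wedge \left(t \vee x\right)$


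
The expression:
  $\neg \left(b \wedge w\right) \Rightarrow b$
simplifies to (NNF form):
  $b$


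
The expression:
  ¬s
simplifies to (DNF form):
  ¬s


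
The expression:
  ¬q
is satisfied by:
  {q: False}


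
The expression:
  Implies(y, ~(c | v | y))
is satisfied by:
  {y: False}


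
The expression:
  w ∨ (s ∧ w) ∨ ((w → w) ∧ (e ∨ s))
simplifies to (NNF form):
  e ∨ s ∨ w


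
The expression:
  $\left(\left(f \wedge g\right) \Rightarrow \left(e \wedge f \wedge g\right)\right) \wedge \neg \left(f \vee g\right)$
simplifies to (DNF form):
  $\neg f \wedge \neg g$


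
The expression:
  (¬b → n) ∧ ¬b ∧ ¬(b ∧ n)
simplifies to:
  n ∧ ¬b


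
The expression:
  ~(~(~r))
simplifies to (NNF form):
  ~r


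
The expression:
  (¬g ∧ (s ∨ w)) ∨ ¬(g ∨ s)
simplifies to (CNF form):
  ¬g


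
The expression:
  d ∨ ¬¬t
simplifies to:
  d ∨ t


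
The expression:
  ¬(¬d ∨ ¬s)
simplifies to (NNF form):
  d ∧ s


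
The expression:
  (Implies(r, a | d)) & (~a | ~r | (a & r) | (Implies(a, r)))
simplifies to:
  a | d | ~r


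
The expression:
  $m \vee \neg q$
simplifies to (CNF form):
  $m \vee \neg q$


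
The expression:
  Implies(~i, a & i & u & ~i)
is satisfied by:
  {i: True}


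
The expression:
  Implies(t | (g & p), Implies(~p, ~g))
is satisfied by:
  {p: True, g: False, t: False}
  {g: False, t: False, p: False}
  {t: True, p: True, g: False}
  {t: True, g: False, p: False}
  {p: True, g: True, t: False}
  {g: True, p: False, t: False}
  {t: True, g: True, p: True}


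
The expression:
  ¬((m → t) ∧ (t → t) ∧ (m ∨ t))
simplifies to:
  ¬t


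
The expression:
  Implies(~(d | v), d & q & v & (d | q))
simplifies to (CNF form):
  d | v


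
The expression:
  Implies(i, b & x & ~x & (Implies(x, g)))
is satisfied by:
  {i: False}


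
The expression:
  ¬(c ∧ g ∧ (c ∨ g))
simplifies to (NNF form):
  ¬c ∨ ¬g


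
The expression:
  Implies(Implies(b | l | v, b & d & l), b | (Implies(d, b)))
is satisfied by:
  {v: True, b: True, l: True, d: False}
  {v: True, b: True, l: False, d: False}
  {v: True, l: True, d: False, b: False}
  {v: True, l: False, d: False, b: False}
  {b: True, l: True, d: False, v: False}
  {b: True, l: False, d: False, v: False}
  {l: True, b: False, d: False, v: False}
  {l: False, b: False, d: False, v: False}
  {v: True, b: True, d: True, l: True}
  {v: True, b: True, d: True, l: False}
  {v: True, d: True, l: True, b: False}
  {v: True, d: True, l: False, b: False}
  {d: True, b: True, l: True, v: False}
  {d: True, b: True, l: False, v: False}
  {d: True, l: True, b: False, v: False}


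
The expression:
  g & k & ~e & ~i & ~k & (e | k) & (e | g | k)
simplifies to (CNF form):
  False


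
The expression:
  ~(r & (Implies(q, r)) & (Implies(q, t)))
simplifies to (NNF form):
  ~r | (q & ~t)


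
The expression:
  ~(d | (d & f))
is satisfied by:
  {d: False}


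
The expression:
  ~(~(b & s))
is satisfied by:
  {b: True, s: True}


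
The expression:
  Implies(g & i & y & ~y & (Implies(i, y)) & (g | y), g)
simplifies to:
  True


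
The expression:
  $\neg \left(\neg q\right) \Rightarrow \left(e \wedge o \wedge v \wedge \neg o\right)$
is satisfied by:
  {q: False}


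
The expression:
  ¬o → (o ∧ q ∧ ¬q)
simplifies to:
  o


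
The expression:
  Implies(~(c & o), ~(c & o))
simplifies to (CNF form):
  True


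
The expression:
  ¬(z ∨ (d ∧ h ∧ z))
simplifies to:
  ¬z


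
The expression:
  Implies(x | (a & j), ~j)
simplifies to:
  ~j | (~a & ~x)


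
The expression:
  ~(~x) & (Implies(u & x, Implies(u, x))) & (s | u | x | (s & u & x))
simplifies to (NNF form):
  x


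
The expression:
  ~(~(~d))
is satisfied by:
  {d: False}


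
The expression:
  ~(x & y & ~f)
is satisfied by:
  {f: True, y: False, x: False}
  {f: False, y: False, x: False}
  {x: True, f: True, y: False}
  {x: True, f: False, y: False}
  {y: True, f: True, x: False}
  {y: True, f: False, x: False}
  {y: True, x: True, f: True}


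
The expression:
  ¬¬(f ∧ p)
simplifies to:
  f ∧ p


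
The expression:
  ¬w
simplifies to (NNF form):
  ¬w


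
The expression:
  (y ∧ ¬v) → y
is always true.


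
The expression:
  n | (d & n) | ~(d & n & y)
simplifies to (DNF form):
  True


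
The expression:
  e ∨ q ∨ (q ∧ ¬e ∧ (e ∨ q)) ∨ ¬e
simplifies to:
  True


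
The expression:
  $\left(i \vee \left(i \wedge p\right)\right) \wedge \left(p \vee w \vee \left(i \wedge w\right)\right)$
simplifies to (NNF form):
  $i \wedge \left(p \vee w\right)$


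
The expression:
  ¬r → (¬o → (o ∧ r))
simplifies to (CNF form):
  o ∨ r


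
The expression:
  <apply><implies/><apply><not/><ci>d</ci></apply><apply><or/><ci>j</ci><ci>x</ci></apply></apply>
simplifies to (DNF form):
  <apply><or/><ci>d</ci><ci>j</ci><ci>x</ci></apply>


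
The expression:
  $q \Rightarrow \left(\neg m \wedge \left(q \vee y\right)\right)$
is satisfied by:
  {m: False, q: False}
  {q: True, m: False}
  {m: True, q: False}


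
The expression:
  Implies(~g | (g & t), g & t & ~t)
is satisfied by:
  {g: True, t: False}


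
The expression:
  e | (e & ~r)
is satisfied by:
  {e: True}


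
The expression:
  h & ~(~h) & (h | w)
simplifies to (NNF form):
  h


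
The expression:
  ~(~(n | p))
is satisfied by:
  {n: True, p: True}
  {n: True, p: False}
  {p: True, n: False}


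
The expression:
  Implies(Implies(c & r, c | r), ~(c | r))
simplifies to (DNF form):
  ~c & ~r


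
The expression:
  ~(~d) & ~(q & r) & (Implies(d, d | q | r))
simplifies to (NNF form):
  d & (~q | ~r)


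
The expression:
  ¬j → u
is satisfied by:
  {u: True, j: True}
  {u: True, j: False}
  {j: True, u: False}


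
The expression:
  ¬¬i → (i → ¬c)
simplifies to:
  ¬c ∨ ¬i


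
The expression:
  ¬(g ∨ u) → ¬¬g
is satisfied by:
  {g: True, u: True}
  {g: True, u: False}
  {u: True, g: False}


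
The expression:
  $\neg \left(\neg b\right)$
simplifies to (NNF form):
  $b$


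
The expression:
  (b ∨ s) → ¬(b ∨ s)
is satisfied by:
  {b: False, s: False}


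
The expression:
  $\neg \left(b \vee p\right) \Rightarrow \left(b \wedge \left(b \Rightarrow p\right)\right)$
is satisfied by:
  {b: True, p: True}
  {b: True, p: False}
  {p: True, b: False}


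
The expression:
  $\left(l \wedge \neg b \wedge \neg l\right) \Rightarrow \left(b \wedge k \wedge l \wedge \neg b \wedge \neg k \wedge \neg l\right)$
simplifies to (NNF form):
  $\text{True}$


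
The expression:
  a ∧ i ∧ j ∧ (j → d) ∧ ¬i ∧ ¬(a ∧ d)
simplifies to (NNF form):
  False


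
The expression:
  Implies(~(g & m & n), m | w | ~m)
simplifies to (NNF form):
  True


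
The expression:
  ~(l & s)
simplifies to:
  ~l | ~s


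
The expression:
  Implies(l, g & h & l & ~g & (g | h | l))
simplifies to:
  ~l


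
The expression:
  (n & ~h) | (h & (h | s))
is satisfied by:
  {n: True, h: True}
  {n: True, h: False}
  {h: True, n: False}


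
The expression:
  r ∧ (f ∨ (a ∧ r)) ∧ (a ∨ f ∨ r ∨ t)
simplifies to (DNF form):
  (a ∧ r) ∨ (f ∧ r)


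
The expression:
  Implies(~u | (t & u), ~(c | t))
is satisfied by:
  {u: True, t: False, c: False}
  {t: False, c: False, u: False}
  {u: True, c: True, t: False}


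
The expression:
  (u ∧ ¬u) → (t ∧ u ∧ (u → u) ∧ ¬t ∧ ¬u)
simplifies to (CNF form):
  True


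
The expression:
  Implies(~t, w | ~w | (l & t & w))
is always true.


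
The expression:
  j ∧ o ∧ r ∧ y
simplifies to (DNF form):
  j ∧ o ∧ r ∧ y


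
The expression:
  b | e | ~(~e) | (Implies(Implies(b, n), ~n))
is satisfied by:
  {b: True, e: True, n: False}
  {b: True, e: False, n: False}
  {e: True, b: False, n: False}
  {b: False, e: False, n: False}
  {b: True, n: True, e: True}
  {b: True, n: True, e: False}
  {n: True, e: True, b: False}


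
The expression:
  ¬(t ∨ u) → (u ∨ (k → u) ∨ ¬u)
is always true.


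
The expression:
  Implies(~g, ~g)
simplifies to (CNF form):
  True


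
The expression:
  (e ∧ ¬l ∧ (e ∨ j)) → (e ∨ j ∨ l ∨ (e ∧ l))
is always true.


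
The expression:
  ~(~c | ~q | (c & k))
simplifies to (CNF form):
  c & q & ~k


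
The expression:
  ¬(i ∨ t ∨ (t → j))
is never true.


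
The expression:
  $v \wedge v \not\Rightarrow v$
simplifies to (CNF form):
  $\text{False}$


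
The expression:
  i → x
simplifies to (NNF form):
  x ∨ ¬i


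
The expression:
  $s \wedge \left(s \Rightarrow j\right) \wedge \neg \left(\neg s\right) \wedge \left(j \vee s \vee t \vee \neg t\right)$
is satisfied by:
  {j: True, s: True}


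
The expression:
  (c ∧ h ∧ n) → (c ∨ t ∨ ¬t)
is always true.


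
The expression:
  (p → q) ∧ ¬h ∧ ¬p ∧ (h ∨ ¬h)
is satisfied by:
  {p: False, h: False}


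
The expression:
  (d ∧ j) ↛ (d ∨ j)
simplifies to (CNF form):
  False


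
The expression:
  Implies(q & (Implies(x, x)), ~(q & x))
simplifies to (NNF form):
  ~q | ~x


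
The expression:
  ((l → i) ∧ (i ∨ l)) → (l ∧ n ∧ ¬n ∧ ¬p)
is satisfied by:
  {i: False}


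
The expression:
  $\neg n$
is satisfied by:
  {n: False}


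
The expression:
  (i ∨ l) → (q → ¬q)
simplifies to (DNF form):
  (¬i ∧ ¬l) ∨ ¬q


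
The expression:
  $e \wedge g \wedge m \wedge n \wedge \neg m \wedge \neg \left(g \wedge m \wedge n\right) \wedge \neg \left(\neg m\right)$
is never true.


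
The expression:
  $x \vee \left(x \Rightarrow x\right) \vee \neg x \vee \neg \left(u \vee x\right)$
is always true.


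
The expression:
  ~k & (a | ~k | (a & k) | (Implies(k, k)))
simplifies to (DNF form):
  ~k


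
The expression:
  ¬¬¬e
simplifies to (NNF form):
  ¬e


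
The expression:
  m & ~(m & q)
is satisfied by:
  {m: True, q: False}


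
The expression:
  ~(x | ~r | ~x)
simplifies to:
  False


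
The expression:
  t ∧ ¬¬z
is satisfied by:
  {t: True, z: True}


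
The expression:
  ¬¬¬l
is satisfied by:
  {l: False}


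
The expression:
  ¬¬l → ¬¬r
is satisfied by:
  {r: True, l: False}
  {l: False, r: False}
  {l: True, r: True}


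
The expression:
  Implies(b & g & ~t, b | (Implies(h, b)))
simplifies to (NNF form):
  True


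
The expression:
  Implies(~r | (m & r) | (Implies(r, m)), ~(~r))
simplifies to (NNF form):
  r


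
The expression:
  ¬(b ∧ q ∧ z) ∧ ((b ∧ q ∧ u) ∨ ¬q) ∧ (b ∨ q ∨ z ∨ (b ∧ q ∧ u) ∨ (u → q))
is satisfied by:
  {b: True, z: True, u: False, q: False}
  {z: True, b: False, u: False, q: False}
  {b: True, u: False, z: False, q: False}
  {b: False, u: False, z: False, q: False}
  {b: True, z: True, u: True, q: False}
  {z: True, u: True, b: False, q: False}
  {b: True, u: True, z: False, q: False}
  {q: True, b: True, u: True, z: False}


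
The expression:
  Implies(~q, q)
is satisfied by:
  {q: True}


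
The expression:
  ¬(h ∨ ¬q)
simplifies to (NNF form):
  q ∧ ¬h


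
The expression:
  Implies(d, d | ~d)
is always true.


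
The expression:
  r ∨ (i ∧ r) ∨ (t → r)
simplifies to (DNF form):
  r ∨ ¬t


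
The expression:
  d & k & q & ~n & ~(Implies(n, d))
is never true.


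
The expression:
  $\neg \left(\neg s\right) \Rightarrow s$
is always true.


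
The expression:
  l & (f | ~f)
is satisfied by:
  {l: True}


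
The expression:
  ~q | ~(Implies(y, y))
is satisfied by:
  {q: False}


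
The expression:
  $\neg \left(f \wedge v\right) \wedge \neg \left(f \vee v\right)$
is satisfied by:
  {v: False, f: False}


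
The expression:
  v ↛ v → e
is always true.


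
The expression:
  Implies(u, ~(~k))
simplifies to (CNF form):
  k | ~u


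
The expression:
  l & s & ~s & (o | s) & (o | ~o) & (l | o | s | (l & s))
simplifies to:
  False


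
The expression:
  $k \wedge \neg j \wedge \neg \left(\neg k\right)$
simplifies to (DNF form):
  $k \wedge \neg j$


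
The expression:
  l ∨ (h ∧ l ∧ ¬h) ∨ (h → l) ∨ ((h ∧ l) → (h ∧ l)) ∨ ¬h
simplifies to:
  True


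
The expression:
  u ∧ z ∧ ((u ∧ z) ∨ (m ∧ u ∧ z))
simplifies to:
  u ∧ z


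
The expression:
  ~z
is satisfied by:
  {z: False}


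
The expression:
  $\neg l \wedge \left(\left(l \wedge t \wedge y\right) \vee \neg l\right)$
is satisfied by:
  {l: False}


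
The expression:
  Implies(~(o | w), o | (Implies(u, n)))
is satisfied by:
  {n: True, o: True, w: True, u: False}
  {n: True, o: True, u: False, w: False}
  {n: True, w: True, u: False, o: False}
  {n: True, u: False, w: False, o: False}
  {o: True, w: True, u: False, n: False}
  {o: True, u: False, w: False, n: False}
  {w: True, o: False, u: False, n: False}
  {o: False, u: False, w: False, n: False}
  {o: True, n: True, u: True, w: True}
  {o: True, n: True, u: True, w: False}
  {n: True, u: True, w: True, o: False}
  {n: True, u: True, o: False, w: False}
  {w: True, u: True, o: True, n: False}
  {u: True, o: True, n: False, w: False}
  {u: True, w: True, n: False, o: False}


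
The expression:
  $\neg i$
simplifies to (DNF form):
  $\neg i$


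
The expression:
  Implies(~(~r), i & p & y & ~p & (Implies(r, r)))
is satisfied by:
  {r: False}


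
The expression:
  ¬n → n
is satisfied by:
  {n: True}


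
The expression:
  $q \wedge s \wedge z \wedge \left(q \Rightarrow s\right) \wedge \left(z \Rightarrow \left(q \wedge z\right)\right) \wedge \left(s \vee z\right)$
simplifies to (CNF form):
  $q \wedge s \wedge z$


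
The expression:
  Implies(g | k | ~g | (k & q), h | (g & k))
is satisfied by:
  {k: True, h: True, g: True}
  {k: True, h: True, g: False}
  {h: True, g: True, k: False}
  {h: True, g: False, k: False}
  {k: True, g: True, h: False}


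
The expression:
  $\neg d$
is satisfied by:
  {d: False}


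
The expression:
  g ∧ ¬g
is never true.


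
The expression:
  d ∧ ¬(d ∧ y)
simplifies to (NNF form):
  d ∧ ¬y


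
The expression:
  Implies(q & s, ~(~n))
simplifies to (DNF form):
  n | ~q | ~s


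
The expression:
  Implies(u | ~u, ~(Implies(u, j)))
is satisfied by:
  {u: True, j: False}


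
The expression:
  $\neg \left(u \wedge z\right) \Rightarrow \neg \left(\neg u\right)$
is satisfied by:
  {u: True}


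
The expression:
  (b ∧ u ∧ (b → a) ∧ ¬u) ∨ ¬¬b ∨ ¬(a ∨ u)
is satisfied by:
  {b: True, u: False, a: False}
  {b: True, a: True, u: False}
  {b: True, u: True, a: False}
  {b: True, a: True, u: True}
  {a: False, u: False, b: False}


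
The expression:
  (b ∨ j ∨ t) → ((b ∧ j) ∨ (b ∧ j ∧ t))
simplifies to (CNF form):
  (b ∨ ¬j) ∧ (b ∨ ¬t) ∧ (j ∨ ¬b)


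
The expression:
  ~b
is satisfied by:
  {b: False}


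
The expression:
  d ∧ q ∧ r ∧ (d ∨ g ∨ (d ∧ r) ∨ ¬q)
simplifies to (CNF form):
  d ∧ q ∧ r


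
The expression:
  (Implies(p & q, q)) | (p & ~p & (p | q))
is always true.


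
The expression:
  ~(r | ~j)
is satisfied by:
  {j: True, r: False}


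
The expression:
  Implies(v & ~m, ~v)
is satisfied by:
  {m: True, v: False}
  {v: False, m: False}
  {v: True, m: True}


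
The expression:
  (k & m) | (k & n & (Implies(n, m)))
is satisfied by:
  {m: True, k: True}


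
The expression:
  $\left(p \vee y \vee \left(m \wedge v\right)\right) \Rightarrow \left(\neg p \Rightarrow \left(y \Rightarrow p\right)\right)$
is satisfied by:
  {p: True, y: False}
  {y: False, p: False}
  {y: True, p: True}


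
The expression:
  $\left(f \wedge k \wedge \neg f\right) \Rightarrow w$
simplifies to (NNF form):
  $\text{True}$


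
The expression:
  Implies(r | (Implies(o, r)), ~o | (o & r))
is always true.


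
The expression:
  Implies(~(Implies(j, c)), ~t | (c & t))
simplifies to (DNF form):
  c | ~j | ~t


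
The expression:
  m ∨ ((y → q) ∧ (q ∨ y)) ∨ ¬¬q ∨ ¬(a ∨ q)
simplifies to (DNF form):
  m ∨ q ∨ ¬a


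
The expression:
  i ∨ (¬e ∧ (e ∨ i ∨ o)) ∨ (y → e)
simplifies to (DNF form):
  e ∨ i ∨ o ∨ ¬y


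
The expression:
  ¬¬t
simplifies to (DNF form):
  t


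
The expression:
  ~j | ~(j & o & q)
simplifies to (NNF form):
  ~j | ~o | ~q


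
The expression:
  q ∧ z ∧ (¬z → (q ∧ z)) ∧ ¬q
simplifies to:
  False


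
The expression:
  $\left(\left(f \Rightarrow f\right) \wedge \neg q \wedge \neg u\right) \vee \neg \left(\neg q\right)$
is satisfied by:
  {q: True, u: False}
  {u: False, q: False}
  {u: True, q: True}


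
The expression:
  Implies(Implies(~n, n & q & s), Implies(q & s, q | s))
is always true.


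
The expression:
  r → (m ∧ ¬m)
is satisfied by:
  {r: False}


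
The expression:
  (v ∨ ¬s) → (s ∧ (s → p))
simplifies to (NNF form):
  s ∧ (p ∨ ¬v)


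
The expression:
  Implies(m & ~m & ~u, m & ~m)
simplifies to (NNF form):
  True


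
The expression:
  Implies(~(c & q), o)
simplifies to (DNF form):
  o | (c & q)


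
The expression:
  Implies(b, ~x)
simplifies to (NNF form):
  ~b | ~x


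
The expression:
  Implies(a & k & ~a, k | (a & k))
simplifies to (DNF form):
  True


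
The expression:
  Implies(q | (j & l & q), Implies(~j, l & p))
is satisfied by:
  {p: True, j: True, l: True, q: False}
  {p: True, j: True, l: False, q: False}
  {j: True, l: True, p: False, q: False}
  {j: True, p: False, l: False, q: False}
  {p: True, l: True, j: False, q: False}
  {p: True, l: False, j: False, q: False}
  {l: True, p: False, j: False, q: False}
  {l: False, p: False, j: False, q: False}
  {q: True, p: True, j: True, l: True}
  {q: True, p: True, j: True, l: False}
  {q: True, j: True, l: True, p: False}
  {q: True, j: True, l: False, p: False}
  {q: True, p: True, l: True, j: False}


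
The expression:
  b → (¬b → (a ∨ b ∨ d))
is always true.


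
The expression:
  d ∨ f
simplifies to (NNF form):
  d ∨ f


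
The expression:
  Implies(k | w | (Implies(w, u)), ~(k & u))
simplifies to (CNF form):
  ~k | ~u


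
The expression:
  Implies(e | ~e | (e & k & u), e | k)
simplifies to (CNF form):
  e | k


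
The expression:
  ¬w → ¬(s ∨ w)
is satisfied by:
  {w: True, s: False}
  {s: False, w: False}
  {s: True, w: True}


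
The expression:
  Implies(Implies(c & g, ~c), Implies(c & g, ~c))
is always true.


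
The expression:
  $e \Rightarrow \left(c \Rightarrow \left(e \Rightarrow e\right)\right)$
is always true.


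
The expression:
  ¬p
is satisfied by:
  {p: False}


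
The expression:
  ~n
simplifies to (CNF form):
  ~n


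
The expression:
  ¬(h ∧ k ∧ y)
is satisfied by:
  {h: False, k: False, y: False}
  {y: True, h: False, k: False}
  {k: True, h: False, y: False}
  {y: True, k: True, h: False}
  {h: True, y: False, k: False}
  {y: True, h: True, k: False}
  {k: True, h: True, y: False}


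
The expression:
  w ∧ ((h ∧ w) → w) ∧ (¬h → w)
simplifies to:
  w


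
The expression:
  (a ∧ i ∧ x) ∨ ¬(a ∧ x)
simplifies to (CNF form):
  i ∨ ¬a ∨ ¬x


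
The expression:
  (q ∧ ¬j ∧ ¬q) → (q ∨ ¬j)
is always true.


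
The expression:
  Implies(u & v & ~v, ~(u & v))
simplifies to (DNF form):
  True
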